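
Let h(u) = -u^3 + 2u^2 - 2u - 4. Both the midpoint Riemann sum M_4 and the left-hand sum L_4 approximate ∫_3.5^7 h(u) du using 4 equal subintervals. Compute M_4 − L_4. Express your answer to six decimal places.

M_4 ≈ -410.33056641.
L_4 ≈ -317.33105469.
M_4 − L_4 ≈ -92.999512.

-92.999512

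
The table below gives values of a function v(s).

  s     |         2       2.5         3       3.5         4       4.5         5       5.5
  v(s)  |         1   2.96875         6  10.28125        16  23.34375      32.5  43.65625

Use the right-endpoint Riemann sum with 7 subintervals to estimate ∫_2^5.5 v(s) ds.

67.375

Δs = 0.5.
Sum = 0.5·[2.96875 + 6 + 10.28125 + 16 + 23.34375 + 32.5 + 43.65625] = 67.375.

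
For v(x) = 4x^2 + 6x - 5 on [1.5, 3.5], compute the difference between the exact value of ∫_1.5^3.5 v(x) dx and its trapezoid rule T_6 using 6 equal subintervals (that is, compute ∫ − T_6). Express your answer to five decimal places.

Exact integral: ∫_1.5^3.5 v(x) dx ≈ 72.6666667.
T_6 ≈ 72.8148148.
Error ≈ 72.6666667 − 72.8148148 ≈ -0.14815.

-0.14815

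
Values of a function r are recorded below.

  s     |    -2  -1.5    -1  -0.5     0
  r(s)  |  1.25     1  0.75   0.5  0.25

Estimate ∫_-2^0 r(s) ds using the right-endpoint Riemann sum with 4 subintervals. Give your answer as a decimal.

1.25

Δs = 0.5.
Sum = 0.5·[1 + 0.75 + 0.5 + 0.25] = 1.25.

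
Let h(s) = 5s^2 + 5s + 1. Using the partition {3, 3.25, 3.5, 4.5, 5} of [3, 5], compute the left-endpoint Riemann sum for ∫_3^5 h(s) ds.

174.890625

Subinterval widths: 0.25, 0.25, 1, 0.5.
Left endpoints: 3, 3.25, 3.5, 4.5.
h(3) = 61, h(3.25) = 70.0625, h(3.5) = 79.75, h(4.5) = 124.75.
Sum = Σ Δs_i · h(s_i).
Sum = 174.890625.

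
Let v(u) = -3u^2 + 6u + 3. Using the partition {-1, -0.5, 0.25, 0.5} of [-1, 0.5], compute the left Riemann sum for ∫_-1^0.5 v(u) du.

Subinterval widths: 0.5, 0.75, 0.25.
Left endpoints: -1, -0.5, 0.25.
v(-1) = -6, v(-0.5) = -0.75, v(0.25) = 4.3125.
Sum = Σ Δu_i · v(u_i).
Sum = -2.484375.

-2.484375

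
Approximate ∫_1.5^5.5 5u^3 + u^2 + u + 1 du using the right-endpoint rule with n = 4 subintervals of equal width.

Δu = (5.5 − 1.5)/4 = 1.
Right endpoints: 2.5, 3.5, 4.5, 5.5.
f(2.5) = 87.875, f(3.5) = 231.125, f(4.5) = 481.375, f(5.5) = 868.625.
Sum = Δu · [f(2.5) + f(3.5) + f(4.5) + f(5.5)].
Sum = 1669.

1669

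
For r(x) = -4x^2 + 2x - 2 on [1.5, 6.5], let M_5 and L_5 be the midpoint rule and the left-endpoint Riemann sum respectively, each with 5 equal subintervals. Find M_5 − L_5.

-70

M_5 = -330.
L_5 = -260.
M_5 − L_5 = -70.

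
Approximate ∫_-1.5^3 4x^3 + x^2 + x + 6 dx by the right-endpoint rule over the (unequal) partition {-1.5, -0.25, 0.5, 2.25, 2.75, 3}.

Subinterval widths: 1.25, 0.75, 1.75, 0.5, 0.25.
Right endpoints: -0.25, 0.5, 2.25, 2.75, 3.
f(-0.25) = 5.75, f(0.5) = 7.25, f(2.25) = 58.875, f(2.75) = 99.5, f(3) = 126.
Sum = Σ Δx_i · f(x_i).
Sum = 196.90625.

196.90625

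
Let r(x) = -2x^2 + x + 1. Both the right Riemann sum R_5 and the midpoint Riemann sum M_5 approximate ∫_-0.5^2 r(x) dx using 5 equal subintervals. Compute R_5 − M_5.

-1.5625

R_5 = -2.5.
M_5 = -0.9375.
R_5 − M_5 = -1.5625.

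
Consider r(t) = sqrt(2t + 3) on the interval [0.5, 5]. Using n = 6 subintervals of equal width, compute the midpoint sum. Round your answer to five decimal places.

12.96257

Δt = (5 − 0.5)/6 = 0.75.
Midpoints: 0.875, 1.625, 2.375, 3.125, 3.875, 4.625.
r(0.875) ≈ 2.17945, r(1.625) ≈ 2.50000, r(2.375) ≈ 2.78388, r(3.125) ≈ 3.04138, r(3.875) ≈ 3.27872, r(4.625) ≈ 3.50000.
Sum = Δt · [r(0.875) + r(1.625) + r(2.375) + ...].
Sum ≈ 12.96257.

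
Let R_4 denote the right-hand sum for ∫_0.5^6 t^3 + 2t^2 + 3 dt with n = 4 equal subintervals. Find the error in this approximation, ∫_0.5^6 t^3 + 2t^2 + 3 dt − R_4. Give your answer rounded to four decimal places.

-217.9339

Exact integral: ∫_0.5^6 f(t) dt ≈ 484.401042.
R_4 ≈ 702.334961.
Error ≈ 484.401042 − 702.334961 ≈ -217.9339.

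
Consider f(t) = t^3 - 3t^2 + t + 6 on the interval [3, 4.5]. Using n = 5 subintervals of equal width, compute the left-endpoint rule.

28.17

Δt = (4.5 − 3)/5 = 0.3.
Left endpoints: 3, 3.3, 3.6, 3.9, 4.2.
f(3) = 9, f(3.3) = 12.567, f(3.6) = 17.376, f(3.9) = 23.589, f(4.2) = 31.368.
Sum = Δt · [f(3) + f(3.3) + f(3.6) + f(3.9) + f(4.2)].
Sum = 28.17.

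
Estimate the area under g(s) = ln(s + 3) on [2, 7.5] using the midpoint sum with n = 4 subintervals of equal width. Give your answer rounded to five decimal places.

11.15044

Δs = (7.5 − 2)/4 = 1.375.
Midpoints: 2.6875, 4.0625, 5.4375, 6.8125.
g(2.6875) ≈ 1.73827, g(4.0625) ≈ 1.95480, g(5.4375) ≈ 2.13269, g(6.8125) ≈ 2.28366.
Sum = Δs · [g(2.6875) + g(4.0625) + g(5.4375) + g(6.8125)].
Sum ≈ 11.15044.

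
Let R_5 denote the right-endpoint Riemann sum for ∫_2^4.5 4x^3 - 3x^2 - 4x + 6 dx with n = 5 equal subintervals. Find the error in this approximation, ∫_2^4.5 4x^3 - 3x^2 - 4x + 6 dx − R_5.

-72.1875

Exact integral: ∫_2^4.5 f(x) dx = 293.4375.
R_5 = 365.625.
Error = 293.4375 − 365.625 = -72.1875.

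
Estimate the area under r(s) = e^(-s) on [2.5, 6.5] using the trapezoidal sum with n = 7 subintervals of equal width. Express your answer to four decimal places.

Δs = (6.5 − 2.5)/7 = 4/7.
r(2.5) ≈ 0.0821, r(43/14) ≈ 0.0464, r(51/14) ≈ 0.0262, r(59/14) ≈ 0.0148, r(67/14) ≈ 0.0083, r(75/14) ≈ 0.0047, r(83/14) ≈ 0.0027, r(6.5) ≈ 0.0015.
T_7 = (Δs/2)·[r(s_0) + 2r(s_1) + ... + 2r(s_{6}) + r(s_7)].
Sum ≈ 0.0828.

0.0828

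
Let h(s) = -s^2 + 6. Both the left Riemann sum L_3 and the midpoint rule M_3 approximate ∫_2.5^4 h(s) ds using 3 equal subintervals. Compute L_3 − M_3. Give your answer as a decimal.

L_3 = -4.75.
M_3 = -7.09375.
L_3 − M_3 = 2.34375.

2.34375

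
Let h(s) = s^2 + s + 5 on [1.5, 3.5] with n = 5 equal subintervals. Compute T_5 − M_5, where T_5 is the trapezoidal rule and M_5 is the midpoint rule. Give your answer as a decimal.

0.08

T_5 = 28.22.
M_5 = 28.14.
T_5 − M_5 = 0.08.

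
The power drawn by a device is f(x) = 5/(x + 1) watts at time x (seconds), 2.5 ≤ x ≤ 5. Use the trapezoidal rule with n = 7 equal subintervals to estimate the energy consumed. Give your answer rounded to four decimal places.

Δx = (5 − 2.5)/7 = 5/14.
f(2.5) = 10/7, f(20/7) = 35/27, f(45/14) = 70/59, f(25/7) = 1.09375, f(55/14) = 70/69, f(30/7) = 35/37, f(65/14) = 70/79, f(5) = 5/6.
T_7 = (Δx/2)·[f(x_0) + 2f(x_1) + ... + 2f(x_{6}) + f(x_7)].
Sum ≈ 2.6978.

2.6978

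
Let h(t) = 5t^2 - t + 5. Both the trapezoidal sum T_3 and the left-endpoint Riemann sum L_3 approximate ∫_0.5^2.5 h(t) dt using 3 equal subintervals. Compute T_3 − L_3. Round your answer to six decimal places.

T_3 ≈ 33.57407407.
L_3 ≈ 24.24074074.
T_3 − L_3 ≈ 9.333333.

9.333333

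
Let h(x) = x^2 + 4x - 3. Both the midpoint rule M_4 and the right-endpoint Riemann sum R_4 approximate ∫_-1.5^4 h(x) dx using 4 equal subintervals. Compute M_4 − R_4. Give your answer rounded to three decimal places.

M_4 ≈ 32.59180.
R_4 = 59.76953125.
M_4 − R_4 ≈ -27.178.

-27.178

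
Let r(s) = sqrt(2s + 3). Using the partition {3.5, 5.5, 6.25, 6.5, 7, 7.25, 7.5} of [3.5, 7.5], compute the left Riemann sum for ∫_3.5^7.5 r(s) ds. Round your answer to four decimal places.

Subinterval widths: 2, 0.75, 0.25, 0.5, 0.25, 0.25.
Left endpoints: 3.5, 5.5, 6.25, 6.5, 7, 7.25.
r(3.5) ≈ 3.1623, r(5.5) ≈ 3.7417, r(6.25) ≈ 3.9370, r(6.5) ≈ 4.0000, r(7) ≈ 4.1231, r(7.25) ≈ 4.1833.
Sum = Σ Δs_i · r(s_i).
Sum ≈ 14.1917.

14.1917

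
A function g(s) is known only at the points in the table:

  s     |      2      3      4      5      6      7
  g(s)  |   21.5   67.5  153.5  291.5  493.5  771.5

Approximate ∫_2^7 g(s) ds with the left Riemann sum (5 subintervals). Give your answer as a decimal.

1027.5

Δs = 1.
Sum = 1·[21.5 + 67.5 + 153.5 + 291.5 + 493.5] = 1027.5.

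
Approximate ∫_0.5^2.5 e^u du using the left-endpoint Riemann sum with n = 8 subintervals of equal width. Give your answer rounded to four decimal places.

9.2719

Δu = (2.5 − 0.5)/8 = 0.25.
Left endpoints: 0.5, 0.75, 1, 1.25, 1.5, 1.75, 2, 2.25.
f(0.5) ≈ 1.6487, f(0.75) ≈ 2.1170, f(1) ≈ 2.7183, f(1.25) ≈ 3.4903, f(1.5) ≈ 4.4817, f(1.75) ≈ 5.7546, f(2) ≈ 7.3891, f(2.25) ≈ 9.4877.
Sum = Δu · [f(0.5) + f(0.75) + f(1) + ...].
Sum ≈ 9.2719.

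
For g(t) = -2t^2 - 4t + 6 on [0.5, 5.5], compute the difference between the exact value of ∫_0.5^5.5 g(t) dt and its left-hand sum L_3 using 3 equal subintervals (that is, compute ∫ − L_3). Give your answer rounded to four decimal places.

Exact integral: ∫_0.5^5.5 g(t) dt ≈ -140.833333.
L_3 ≈ -78.796296.
Error ≈ -140.833333 − (-78.796296) ≈ -62.0370.

-62.0370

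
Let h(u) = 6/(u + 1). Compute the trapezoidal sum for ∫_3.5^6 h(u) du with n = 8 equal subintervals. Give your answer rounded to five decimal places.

Δu = (6 − 3.5)/8 = 0.3125.
h(3.5) = 4/3, h(3.8125) = 96/77, h(4.125) = 48/41, h(4.4375) = 32/29, h(4.75) = 24/23, h(5.0625) = 96/97, h(5.375) = 16/17, h(5.6875) = 96/107, h(6) = 6/7.
T_8 = (Δu/2)·[h(u_0) + 2h(u_1) + ... + 2h(u_{7}) + h(u_8)].
Sum ≈ 2.65241.

2.65241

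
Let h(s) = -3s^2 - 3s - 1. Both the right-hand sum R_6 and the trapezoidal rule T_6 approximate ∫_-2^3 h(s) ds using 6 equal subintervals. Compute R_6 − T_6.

R_6 ≈ -61.736111.
T_6 ≈ -49.236111.
R_6 − T_6 = -12.5.

-12.5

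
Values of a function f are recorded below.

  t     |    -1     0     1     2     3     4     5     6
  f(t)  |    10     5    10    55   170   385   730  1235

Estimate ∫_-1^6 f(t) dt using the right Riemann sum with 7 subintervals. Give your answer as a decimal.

Δt = 1.
Sum = 1·[5 + 10 + 55 + 170 + 385 + 730 + 1235] = 2590.

2590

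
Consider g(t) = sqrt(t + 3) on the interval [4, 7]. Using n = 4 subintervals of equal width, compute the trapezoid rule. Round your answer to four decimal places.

8.7336

Δt = (7 − 4)/4 = 0.75.
g(4) ≈ 2.6458, g(4.75) ≈ 2.7839, g(5.5) ≈ 2.9155, g(6.25) ≈ 3.0414, g(7) ≈ 3.1623.
T_4 = (Δt/2)·[g(t_0) + 2g(t_1) + 2g(t_2) + 2g(t_3) + g(t_4)].
Sum ≈ 8.7336.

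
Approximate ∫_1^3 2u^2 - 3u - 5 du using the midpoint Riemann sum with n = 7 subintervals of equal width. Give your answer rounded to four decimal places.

Δu = (3 − 1)/7 = 2/7.
Midpoints: 8/7, 10/7, 12/7, 2, 16/7, 18/7, 20/7.
f(8/7) = -285/49, f(10/7) = -255/49, f(12/7) = -209/49, f(2) = -3, f(16/7) = -69/49, f(18/7) = 25/49, f(20/7) = 135/49.
Sum = Δu · [f(8/7) + f(10/7) + f(12/7) + ...].
Sum ≈ -4.6939.

-4.6939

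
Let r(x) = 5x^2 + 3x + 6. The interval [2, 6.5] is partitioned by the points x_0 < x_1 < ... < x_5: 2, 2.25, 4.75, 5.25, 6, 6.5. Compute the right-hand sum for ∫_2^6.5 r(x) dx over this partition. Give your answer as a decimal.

693.328125

Subinterval widths: 0.25, 2.5, 0.5, 0.75, 0.5.
Right endpoints: 2.25, 4.75, 5.25, 6, 6.5.
r(2.25) = 38.0625, r(4.75) = 133.0625, r(5.25) = 159.5625, r(6) = 204, r(6.5) = 236.75.
Sum = Σ Δx_i · r(x_i).
Sum = 693.328125.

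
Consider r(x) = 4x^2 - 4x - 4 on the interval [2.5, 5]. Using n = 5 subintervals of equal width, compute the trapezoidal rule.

98.75

Δx = (5 − 2.5)/5 = 0.5.
r(2.5) = 11, r(3) = 20, r(3.5) = 31, r(4) = 44, r(4.5) = 59, r(5) = 76.
T_5 = (Δx/2)·[r(x_0) + 2r(x_1) + ... + 2r(x_{4}) + r(x_5)].
Sum = 98.75.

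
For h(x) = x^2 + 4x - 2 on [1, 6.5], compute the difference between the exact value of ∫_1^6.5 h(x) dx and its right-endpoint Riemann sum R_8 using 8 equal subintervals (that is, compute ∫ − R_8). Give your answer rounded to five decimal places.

-22.17546

Exact integral: ∫_1^6.5 h(x) dx ≈ 162.7083333.
R_8 ≈ 184.8837891.
Error ≈ 162.7083333 − 184.8837891 ≈ -22.17546.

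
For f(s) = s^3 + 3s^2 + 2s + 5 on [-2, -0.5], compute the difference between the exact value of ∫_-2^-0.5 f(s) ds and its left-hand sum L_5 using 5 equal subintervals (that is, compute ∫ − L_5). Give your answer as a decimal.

-0.039375

Exact integral: ∫_-2^-0.5 f(s) ds = 7.640625.
L_5 = 7.68.
Error = 7.640625 − 7.68 = -0.039375.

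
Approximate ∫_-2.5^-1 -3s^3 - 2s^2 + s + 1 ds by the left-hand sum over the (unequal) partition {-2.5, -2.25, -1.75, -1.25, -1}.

Subinterval widths: 0.25, 0.5, 0.5, 0.25.
Left endpoints: -2.5, -2.25, -1.75, -1.25.
f(-2.5) = 32.875, f(-2.25) = 22.796875, f(-1.75) = 9.203125, f(-1.25) = 2.484375.
Sum = Σ Δs_i · f(s_i).
Sum = 24.83984375.

24.83984375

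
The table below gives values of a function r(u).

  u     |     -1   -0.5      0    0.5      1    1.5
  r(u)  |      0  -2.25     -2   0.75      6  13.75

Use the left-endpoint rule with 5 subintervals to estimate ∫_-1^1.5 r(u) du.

Δu = 0.5.
Sum = 0.5·[0 + (-2.25) + (-2) + 0.75 + 6] = 1.25.

1.25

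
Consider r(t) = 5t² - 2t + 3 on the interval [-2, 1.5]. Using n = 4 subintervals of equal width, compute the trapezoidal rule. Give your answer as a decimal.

Δt = (1.5 − (-2))/4 = 0.875.
r(-2) = 27, r(-1.125) = 11.578125, r(-0.25) = 3.8125, r(0.625) = 3.703125, r(1.5) = 11.25.
T_4 = (Δt/2)·[r(t_0) + 2r(t_1) + 2r(t_2) + 2r(t_3) + r(t_4)].
Sum = 33.44140625.

33.44140625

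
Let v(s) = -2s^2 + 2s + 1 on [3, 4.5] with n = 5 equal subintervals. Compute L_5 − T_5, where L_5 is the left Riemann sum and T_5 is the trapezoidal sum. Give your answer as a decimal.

L_5 = -27.12.
T_5 = -30.045.
L_5 − T_5 = 2.925.

2.925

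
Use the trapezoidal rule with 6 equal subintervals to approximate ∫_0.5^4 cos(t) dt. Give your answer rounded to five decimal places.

Δt = (4 − 0.5)/6 = 7/12.
f(0.5) ≈ 0.87758, f(13/12) ≈ 0.46839, f(5/3) ≈ -0.09572, f(2.25) ≈ -0.62817, f(17/6) ≈ -0.95286, f(41/12) ≈ -0.96241, f(4) ≈ -0.65364.
T_6 = (Δt/2)·[f(t_0) + 2f(t_1) + ... + 2f(t_{5}) + f(t_6)].
Sum ≈ -1.20097.

-1.20097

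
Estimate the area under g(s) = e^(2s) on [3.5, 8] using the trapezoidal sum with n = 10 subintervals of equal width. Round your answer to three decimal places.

Δs = (8 − 3.5)/10 = 0.45.
g(3.5) ≈ 1096.633, g(3.95) ≈ 2697.282, g(4.4) ≈ 6634.244, g(4.85) ≈ 16317.607, g(5.3) ≈ 40134.837, g(5.75) ≈ 98715.771, g(6.2) ≈ 242801.617, g(6.65) ≈ 597195.614, g(7.1) ≈ 1468864.190, g(7.55) ≈ 3612822.931, g(8) ≈ 8886110.521.
T_10 = (Δs/2)·[g(s_0) + 2g(s_1) + ... + 2g(s_{9}) + g(s_10)].
Sum ≈ 4738404.452.

4738404.452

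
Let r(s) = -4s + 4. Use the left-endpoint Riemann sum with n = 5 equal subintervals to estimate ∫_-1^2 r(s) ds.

Δs = (2 − (-1))/5 = 0.6.
Left endpoints: -1, -0.4, 0.2, 0.8, 1.4.
r(-1) = 8, r(-0.4) = 5.6, r(0.2) = 3.2, r(0.8) = 0.8, r(1.4) = -1.6.
Sum = Δs · [r(-1) + r(-0.4) + r(0.2) + r(0.8) + r(1.4)].
Sum = 9.6.

9.6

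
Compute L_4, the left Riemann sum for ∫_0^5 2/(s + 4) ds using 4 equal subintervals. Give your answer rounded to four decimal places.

Δs = (5 − 0)/4 = 1.25.
Left endpoints: 0, 1.25, 2.5, 3.75.
f(0) = 0.5, f(1.25) = 8/21, f(2.5) = 4/13, f(3.75) = 8/31.
Sum = Δs · [f(0) + f(1.25) + f(2.5) + f(3.75)].
Sum ≈ 1.8084.

1.8084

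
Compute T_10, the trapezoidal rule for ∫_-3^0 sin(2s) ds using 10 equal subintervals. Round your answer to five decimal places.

Δs = (0 − (-3))/10 = 0.3.
f(-3) ≈ 0.27942, f(-2.7) ≈ 0.77276, f(-2.4) ≈ 0.99616, f(-2.1) ≈ 0.87158, f(-1.8) ≈ 0.44252, f(-1.5) ≈ -0.14112, f(-1.2) ≈ -0.67546, f(-0.9) ≈ -0.97385, f(-0.6) ≈ -0.93204, f(-0.3) ≈ -0.56464, f(0) ≈ 0.00000.
T_10 = (Δs/2)·[f(s_0) + 2f(s_1) + ... + 2f(s_{9}) + f(s_10)].
Sum ≈ -0.01931.

-0.01931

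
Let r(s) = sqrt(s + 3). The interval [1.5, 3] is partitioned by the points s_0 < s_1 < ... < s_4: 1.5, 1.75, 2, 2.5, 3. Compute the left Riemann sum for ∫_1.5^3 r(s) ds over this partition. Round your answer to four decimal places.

Subinterval widths: 0.25, 0.25, 0.5, 0.5.
Left endpoints: 1.5, 1.75, 2, 2.5.
r(1.5) ≈ 2.1213, r(1.75) ≈ 2.1794, r(2) ≈ 2.2361, r(2.5) ≈ 2.3452.
Sum = Σ Δs_i · r(s_i).
Sum ≈ 3.3658.

3.3658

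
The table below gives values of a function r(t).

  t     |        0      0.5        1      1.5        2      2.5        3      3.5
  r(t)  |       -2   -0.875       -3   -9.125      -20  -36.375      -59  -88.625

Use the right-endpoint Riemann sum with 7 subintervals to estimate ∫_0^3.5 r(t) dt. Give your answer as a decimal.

Δt = 0.5.
Sum = 0.5·[(-0.875) + (-3) + (-9.125) + (-20) + (-36.375) + (-59) + (-88.625)] = -108.5.

-108.5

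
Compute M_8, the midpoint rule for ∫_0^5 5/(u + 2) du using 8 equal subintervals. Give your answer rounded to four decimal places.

6.2455

Δu = (5 − 0)/8 = 0.625.
Midpoints: 0.3125, 0.9375, 1.5625, 2.1875, 2.8125, 3.4375, 4.0625, 4.6875.
f(0.3125) = 80/37, f(0.9375) = 80/47, f(1.5625) = 80/57, f(2.1875) = 80/67, f(2.8125) = 80/77, f(3.4375) = 80/87, f(4.0625) = 80/97, f(4.6875) = 80/107.
Sum = Δu · [f(0.3125) + f(0.9375) + f(1.5625) + ...].
Sum ≈ 6.2455.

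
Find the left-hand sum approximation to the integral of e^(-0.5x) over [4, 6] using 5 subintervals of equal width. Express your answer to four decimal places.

0.1888

Δx = (6 − 4)/5 = 0.4.
Left endpoints: 4, 4.4, 4.8, 5.2, 5.6.
f(4) ≈ 0.1353, f(4.4) ≈ 0.1108, f(4.8) ≈ 0.0907, f(5.2) ≈ 0.0743, f(5.6) ≈ 0.0608.
Sum = Δx · [f(4) + f(4.4) + f(4.8) + f(5.2) + f(5.6)].
Sum ≈ 0.1888.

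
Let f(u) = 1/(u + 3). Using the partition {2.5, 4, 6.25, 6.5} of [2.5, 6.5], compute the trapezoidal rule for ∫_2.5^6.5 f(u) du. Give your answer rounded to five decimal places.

Subinterval widths: 1.5, 2.25, 0.25.
f(2.5) = 2/11, f(4) = 1/7, f(6.25) = 4/37, f(6.5) = 2/19.
On each subinterval the trapezoid contributes (Δu_i/2)·[f(u_{i-1}) + f(u_i)].
Sum ≈ 0.55251.

0.55251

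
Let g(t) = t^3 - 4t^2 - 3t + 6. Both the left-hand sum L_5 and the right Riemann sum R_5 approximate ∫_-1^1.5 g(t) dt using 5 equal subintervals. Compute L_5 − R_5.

L_5 = 10.
R_5 = 5.9375.
L_5 − R_5 = 4.0625.

4.0625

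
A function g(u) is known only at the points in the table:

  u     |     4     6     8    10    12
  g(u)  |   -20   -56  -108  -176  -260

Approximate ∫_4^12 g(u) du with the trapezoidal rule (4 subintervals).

-960

Δu = 2.
T_4 = (2/2)·[(-20) + 2·(-56) + 2·(-108) + 2·(-176) + (-260)] = -960.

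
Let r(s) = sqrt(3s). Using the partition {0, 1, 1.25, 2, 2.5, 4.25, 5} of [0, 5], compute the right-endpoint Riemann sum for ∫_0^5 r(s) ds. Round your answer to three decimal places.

Subinterval widths: 1, 0.25, 0.75, 0.5, 1.75, 0.75.
Right endpoints: 1, 1.25, 2, 2.5, 4.25, 5.
r(1) ≈ 1.732, r(1.25) ≈ 1.936, r(2) ≈ 2.449, r(2.5) ≈ 2.739, r(4.25) ≈ 3.571, r(5) ≈ 3.873.
Sum = Σ Δs_i · r(s_i).
Sum ≈ 14.576.

14.576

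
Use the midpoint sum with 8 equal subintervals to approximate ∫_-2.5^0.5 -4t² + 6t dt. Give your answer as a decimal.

-38.859375

Δt = (0.5 − (-2.5))/8 = 0.375.
Midpoints: -2.3125, -1.9375, -1.5625, -1.1875, -0.8125, -0.4375, -0.0625, 0.3125.
f(-2.3125) = -35.265625, f(-1.9375) = -26.640625, f(-1.5625) = -19.140625, f(-1.1875) = -12.765625, f(-0.8125) = -7.515625, f(-0.4375) = -3.390625, f(-0.0625) = -0.390625, f(0.3125) = 1.484375.
Sum = Δt · [f(-2.3125) + f(-1.9375) + f(-1.5625) + ...].
Sum = -38.859375.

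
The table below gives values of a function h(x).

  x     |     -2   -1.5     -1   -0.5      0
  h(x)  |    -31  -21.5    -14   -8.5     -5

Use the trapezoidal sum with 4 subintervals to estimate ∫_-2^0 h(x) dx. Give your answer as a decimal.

Δx = 0.5.
T_4 = (0.5/2)·[(-31) + 2·(-21.5) + 2·(-14) + 2·(-8.5) + (-5)] = -31.

-31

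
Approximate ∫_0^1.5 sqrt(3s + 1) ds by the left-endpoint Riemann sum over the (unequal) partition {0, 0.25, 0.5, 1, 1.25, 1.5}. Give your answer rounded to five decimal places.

Subinterval widths: 0.25, 0.25, 0.5, 0.25, 0.25.
Left endpoints: 0, 0.25, 0.5, 1, 1.25.
f(0) ≈ 1.00000, f(0.25) ≈ 1.32288, f(0.5) ≈ 1.58114, f(1) ≈ 2.00000, f(1.25) ≈ 2.17945.
Sum = Σ Δs_i · f(s_i).
Sum ≈ 2.41615.

2.41615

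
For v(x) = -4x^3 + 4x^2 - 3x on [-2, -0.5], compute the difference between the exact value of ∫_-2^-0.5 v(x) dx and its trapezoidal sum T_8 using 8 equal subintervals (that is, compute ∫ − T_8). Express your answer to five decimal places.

-0.16699

Exact integral: ∫_-2^-0.5 v(x) dx = 32.0625.
T_8 ≈ 32.2294922.
Error ≈ 32.0625 − 32.2294922 ≈ -0.16699.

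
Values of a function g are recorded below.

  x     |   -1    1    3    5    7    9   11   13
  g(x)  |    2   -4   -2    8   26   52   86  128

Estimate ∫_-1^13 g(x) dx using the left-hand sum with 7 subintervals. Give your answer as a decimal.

336

Δx = 2.
Sum = 2·[2 + (-4) + (-2) + 8 + 26 + 52 + 86] = 336.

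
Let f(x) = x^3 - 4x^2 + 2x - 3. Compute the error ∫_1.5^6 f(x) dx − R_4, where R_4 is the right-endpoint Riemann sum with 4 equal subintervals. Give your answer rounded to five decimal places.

Exact integral: ∫_1.5^6 f(x) dx = 59.484375.
R_4 ≈ 115.0927734.
Error ≈ 59.484375 − 115.0927734 ≈ -55.60840.

-55.60840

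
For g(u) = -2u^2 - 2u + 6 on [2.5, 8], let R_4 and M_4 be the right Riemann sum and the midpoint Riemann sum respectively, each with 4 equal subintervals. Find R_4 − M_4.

-92.16796875

R_4 = -446.1015625.
M_4 = -353.93359375.
R_4 − M_4 = -92.16796875.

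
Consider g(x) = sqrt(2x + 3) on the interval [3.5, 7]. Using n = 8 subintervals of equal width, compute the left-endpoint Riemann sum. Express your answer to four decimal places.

12.6120

Δx = (7 − 3.5)/8 = 0.4375.
Left endpoints: 3.5, 3.9375, 4.375, 4.8125, 5.25, 5.6875, 6.125, 6.5625.
g(3.5) ≈ 3.1623, g(3.9375) ≈ 3.2977, g(4.375) ≈ 3.4278, g(4.8125) ≈ 3.5532, g(5.25) ≈ 3.6742, g(5.6875) ≈ 3.7914, g(6.125) ≈ 3.9051, g(6.5625) ≈ 4.0156.
Sum = Δx · [g(3.5) + g(3.9375) + g(4.375) + ...].
Sum ≈ 12.6120.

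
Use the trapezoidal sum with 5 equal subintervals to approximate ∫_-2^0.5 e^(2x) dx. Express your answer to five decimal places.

Δx = (0.5 − (-2))/5 = 0.5.
f(-2) ≈ 0.01832, f(-1.5) ≈ 0.04979, f(-1) ≈ 0.13534, f(-0.5) ≈ 0.36788, f(0) ≈ 1.00000, f(0.5) ≈ 2.71828.
T_5 = (Δx/2)·[f(x_0) + 2f(x_1) + ... + 2f(x_{4}) + f(x_5)].
Sum ≈ 1.46065.

1.46065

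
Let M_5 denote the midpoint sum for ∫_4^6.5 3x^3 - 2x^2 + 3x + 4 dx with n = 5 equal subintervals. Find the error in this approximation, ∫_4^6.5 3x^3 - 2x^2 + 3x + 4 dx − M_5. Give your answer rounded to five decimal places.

Exact integral: ∫_4^6.5 f(x) dx ≈ 1055.7552083.
M_5 = 1053.3984375.
Error ≈ 1055.7552083 − 1053.3984375 ≈ 2.35677.

2.35677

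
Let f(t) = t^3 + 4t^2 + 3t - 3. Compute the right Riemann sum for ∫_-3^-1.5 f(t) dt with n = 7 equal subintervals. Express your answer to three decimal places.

Δt = (-1.5 − (-3))/7 = 3/14.
Right endpoints: -39/14, -18/7, -33/14, -15/7, -27/14, -12/7, -1.5.
f(-39/14) = -5307/2744, f(-18/7) = -435/343, f(-33/14) = -2589/2744, f(-15/7) = -309/343, f(-27/14) = -2967/2744, f(-12/7) = -489/343, f(-1.5) = -1.875.
Sum = Δt · [f(-39/14) + f(-18/7) + f(-33/14) + ...].
Sum ≈ -2.020.

-2.020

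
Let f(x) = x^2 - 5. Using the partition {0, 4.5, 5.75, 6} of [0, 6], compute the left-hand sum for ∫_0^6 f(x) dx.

3.578125

Subinterval widths: 4.5, 1.25, 0.25.
Left endpoints: 0, 4.5, 5.75.
f(0) = -5, f(4.5) = 15.25, f(5.75) = 28.0625.
Sum = Σ Δx_i · f(x_i).
Sum = 3.578125.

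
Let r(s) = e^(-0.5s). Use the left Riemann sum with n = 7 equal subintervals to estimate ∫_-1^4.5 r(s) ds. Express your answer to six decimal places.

Δs = (4.5 − (-1))/7 = 11/14.
Left endpoints: -1, -3/14, 4/7, 19/14, 15/7, 41/14, 26/7.
r(-1) ≈ 1.648721, r(-3/14) ≈ 1.113093, r(4/7) ≈ 0.751477, r(19/14) ≈ 0.507341, r(15/7) ≈ 0.342519, r(41/14) ≈ 0.231243, r(26/7) ≈ 0.156118.
Sum = Δs · [r(-1) + r(-3/14) + r(4/7) + ...].
Sum ≈ 3.732546.

3.732546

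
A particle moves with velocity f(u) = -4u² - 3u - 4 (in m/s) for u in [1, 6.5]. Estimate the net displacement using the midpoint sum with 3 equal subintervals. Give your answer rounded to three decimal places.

Δu = (6.5 − 1)/3 = 11/6.
Midpoints: 23/12, 3.75, 67/12.
f(23/12) = -220/9, f(3.75) = -71.5, f(67/12) = -1309/9.
Sum = Δu · [f(23/12) + f(3.75) + f(67/12)].
Sum ≈ -442.546.

-442.546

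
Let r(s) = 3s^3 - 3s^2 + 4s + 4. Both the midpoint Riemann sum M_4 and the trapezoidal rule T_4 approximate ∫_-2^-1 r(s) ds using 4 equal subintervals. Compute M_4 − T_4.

M_4 = -20.1640625.
T_4 = -20.421875.
M_4 − T_4 = 0.2578125.

0.2578125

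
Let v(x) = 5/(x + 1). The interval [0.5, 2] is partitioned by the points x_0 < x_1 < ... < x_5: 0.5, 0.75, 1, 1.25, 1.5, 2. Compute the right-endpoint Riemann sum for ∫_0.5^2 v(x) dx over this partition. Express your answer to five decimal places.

Subinterval widths: 0.25, 0.25, 0.25, 0.25, 0.5.
Right endpoints: 0.75, 1, 1.25, 1.5, 2.
v(0.75) = 20/7, v(1) = 2.5, v(1.25) = 20/9, v(1.5) = 2, v(2) = 5/3.
Sum = Σ Δx_i · v(x_i).
Sum ≈ 3.22817.

3.22817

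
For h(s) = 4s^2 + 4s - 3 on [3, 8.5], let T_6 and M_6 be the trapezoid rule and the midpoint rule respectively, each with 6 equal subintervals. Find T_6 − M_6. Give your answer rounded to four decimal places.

4.6215

T_6 ≈ 895.914352.
M_6 ≈ 891.292824.
T_6 − M_6 ≈ 4.6215.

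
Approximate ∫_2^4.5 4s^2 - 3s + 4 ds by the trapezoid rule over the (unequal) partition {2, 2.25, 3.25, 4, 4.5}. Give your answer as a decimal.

97.5

Subinterval widths: 0.25, 1, 0.75, 0.5.
f(2) = 14, f(2.25) = 17.5, f(3.25) = 36.5, f(4) = 56, f(4.5) = 71.5.
On each subinterval the trapezoid contributes (Δs_i/2)·[f(s_{i-1}) + f(s_i)].
Sum = 97.5.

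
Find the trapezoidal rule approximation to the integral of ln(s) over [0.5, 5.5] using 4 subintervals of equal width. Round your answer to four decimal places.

Δs = (5.5 − 0.5)/4 = 1.25.
f(0.5) ≈ -0.6931, f(1.75) ≈ 0.5596, f(3) ≈ 1.0986, f(4.25) ≈ 1.4469, f(5.5) ≈ 1.7047.
T_4 = (Δs/2)·[f(s_0) + 2f(s_1) + 2f(s_2) + 2f(s_3) + f(s_4)].
Sum ≈ 4.5137.

4.5137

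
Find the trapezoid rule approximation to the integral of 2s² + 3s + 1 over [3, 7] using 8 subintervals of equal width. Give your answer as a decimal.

Δs = (7 − 3)/8 = 0.5.
f(3) = 28, f(3.5) = 36, f(4) = 45, f(4.5) = 55, f(5) = 66, f(5.5) = 78, f(6) = 91, f(6.5) = 105, f(7) = 120.
T_8 = (Δs/2)·[f(s_0) + 2f(s_1) + ... + 2f(s_{7}) + f(s_8)].
Sum = 275.

275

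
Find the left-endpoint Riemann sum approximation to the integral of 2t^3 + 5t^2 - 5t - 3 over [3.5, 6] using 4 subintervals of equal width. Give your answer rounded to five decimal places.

658.68164

Δt = (6 − 3.5)/4 = 0.625.
Left endpoints: 3.5, 4.125, 4.75, 5.375.
f(3.5) = 126.5, f(4.125) = 201.83203125, f(4.75) = 300.40625, f(5.375) = 425.15234375.
Sum = Δt · [f(3.5) + f(4.125) + f(4.75) + f(5.375)].
Sum ≈ 658.68164.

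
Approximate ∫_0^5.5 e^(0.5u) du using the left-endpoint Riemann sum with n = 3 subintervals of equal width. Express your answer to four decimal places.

Δu = (5.5 − 0)/3 = 11/6.
Left endpoints: 0, 11/6, 11/3.
f(0) ≈ 1.0000, f(11/6) ≈ 2.5009, f(11/3) ≈ 6.2547.
Sum = Δu · [f(0) + f(11/6) + f(11/3)].
Sum ≈ 17.8853.

17.8853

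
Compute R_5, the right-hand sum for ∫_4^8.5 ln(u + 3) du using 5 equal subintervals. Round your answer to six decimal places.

10.185247

Δu = (8.5 − 4)/5 = 0.9.
Right endpoints: 4.9, 5.8, 6.7, 7.6, 8.5.
f(4.9) ≈ 2.066863, f(5.8) ≈ 2.174752, f(6.7) ≈ 2.272126, f(7.6) ≈ 2.360854, f(8.5) ≈ 2.442347.
Sum = Δu · [f(4.9) + f(5.8) + f(6.7) + f(7.6) + f(8.5)].
Sum ≈ 10.185247.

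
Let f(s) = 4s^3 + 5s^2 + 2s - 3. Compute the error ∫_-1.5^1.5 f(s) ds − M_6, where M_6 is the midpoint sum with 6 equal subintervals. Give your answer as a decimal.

0.3125

Exact integral: ∫_-1.5^1.5 f(s) ds = 2.25.
M_6 = 1.9375.
Error = 2.25 − 1.9375 = 0.3125.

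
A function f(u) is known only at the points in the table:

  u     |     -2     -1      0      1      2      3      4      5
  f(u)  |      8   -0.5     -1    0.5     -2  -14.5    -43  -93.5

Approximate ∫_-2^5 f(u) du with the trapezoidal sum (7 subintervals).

-103.25

Δu = 1.
T_7 = (1/2)·[8 + 2·(-0.5) + 2·(-1) + 2·0.5 + 2·(-2) + 2·(-14.5) + 2·(-43) + (-93.5)] = -103.25.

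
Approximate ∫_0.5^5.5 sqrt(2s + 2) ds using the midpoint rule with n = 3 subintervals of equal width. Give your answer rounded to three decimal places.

13.925

Δs = (5.5 − 0.5)/3 = 5/3.
Midpoints: 4/3, 3, 14/3.
f(4/3) ≈ 2.160, f(3) ≈ 2.828, f(14/3) ≈ 3.367.
Sum = Δs · [f(4/3) + f(3) + f(14/3)].
Sum ≈ 13.925.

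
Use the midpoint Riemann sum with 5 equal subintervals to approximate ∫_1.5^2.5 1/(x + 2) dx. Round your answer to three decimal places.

0.251

Δx = (2.5 − 1.5)/5 = 0.2.
Midpoints: 1.6, 1.8, 2, 2.2, 2.4.
f(1.6) = 5/18, f(1.8) = 5/19, f(2) = 0.25, f(2.2) = 5/21, f(2.4) = 5/22.
Sum = Δx · [f(1.6) + f(1.8) + f(2) + f(2.2) + f(2.4)].
Sum ≈ 0.251.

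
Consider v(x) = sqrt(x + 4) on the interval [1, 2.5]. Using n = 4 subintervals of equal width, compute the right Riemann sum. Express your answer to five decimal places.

Δx = (2.5 − 1)/4 = 0.375.
Right endpoints: 1.375, 1.75, 2.125, 2.5.
v(1.375) ≈ 2.31840, v(1.75) ≈ 2.39792, v(2.125) ≈ 2.47487, v(2.5) ≈ 2.54951.
Sum = Δx · [v(1.375) + v(1.75) + v(2.125) + v(2.5)].
Sum ≈ 3.65276.

3.65276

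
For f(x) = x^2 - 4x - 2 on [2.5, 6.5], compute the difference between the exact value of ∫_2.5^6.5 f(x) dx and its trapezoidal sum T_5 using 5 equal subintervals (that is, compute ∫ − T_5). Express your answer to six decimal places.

Exact integral: ∫_2.5^6.5 f(x) dx ≈ 6.33333333.
T_5 = 6.76.
Error ≈ 6.33333333 − 6.76 ≈ -0.426667.

-0.426667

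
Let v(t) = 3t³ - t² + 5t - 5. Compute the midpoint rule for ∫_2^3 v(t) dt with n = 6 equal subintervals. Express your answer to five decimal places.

49.86690

Δt = (3 − 2)/6 = 1/6.
Midpoints: 25/12, 2.25, 29/12, 31/12, 2.75, 35/12.
v(25/12) = 28.203125, v(2.25) = 35.359375, v(29/12) = 25105/576, v(31/12) = 10169/192, v(2.75) = 63.578125, v(35/12) = 43495/576.
Sum = Δt · [v(25/12) + v(2.25) + v(29/12) + ...].
Sum ≈ 49.86690.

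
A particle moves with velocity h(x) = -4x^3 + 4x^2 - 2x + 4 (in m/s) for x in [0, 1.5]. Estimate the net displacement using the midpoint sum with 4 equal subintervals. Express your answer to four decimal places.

3.2754

Δx = (1.5 − 0)/4 = 0.375.
Midpoints: 0.1875, 0.5625, 0.9375, 1.3125.
h(0.1875) = 3829/1024, h(0.5625) = 3511/1024, h(0.9375) = 2401/1024, h(1.3125) = -797/1024.
Sum = Δx · [h(0.1875) + h(0.5625) + h(0.9375) + h(1.3125)].
Sum ≈ 3.2754.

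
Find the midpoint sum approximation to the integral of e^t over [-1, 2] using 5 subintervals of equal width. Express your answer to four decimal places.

6.9170

Δt = (2 − (-1))/5 = 0.6.
Midpoints: -0.7, -0.1, 0.5, 1.1, 1.7.
f(-0.7) ≈ 0.4966, f(-0.1) ≈ 0.9048, f(0.5) ≈ 1.6487, f(1.1) ≈ 3.0042, f(1.7) ≈ 5.4739.
Sum = Δt · [f(-0.7) + f(-0.1) + f(0.5) + f(1.1) + f(1.7)].
Sum ≈ 6.9170.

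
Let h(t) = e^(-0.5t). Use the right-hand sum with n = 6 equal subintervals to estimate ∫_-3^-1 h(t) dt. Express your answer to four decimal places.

Δt = (-1 − (-3))/6 = 1/3.
Right endpoints: -8/3, -7/3, -2, -5/3, -4/3, -1.
h(-8/3) ≈ 3.7937, h(-7/3) ≈ 3.2113, h(-2) ≈ 2.7183, h(-5/3) ≈ 2.3010, h(-4/3) ≈ 1.9477, h(-1) ≈ 1.6487.
Sum = Δt · [h(-8/3) + h(-7/3) + h(-2) + ...].
Sum ≈ 5.2069.

5.2069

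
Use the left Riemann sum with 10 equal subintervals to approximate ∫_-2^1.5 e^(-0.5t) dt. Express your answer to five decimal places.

4.89632

Δt = (1.5 − (-2))/10 = 0.35.
Left endpoints: -2, -1.65, -1.3, -0.95, -0.6, -0.25, 0.1, 0.45, 0.8, 1.15.
f(-2) ≈ 2.71828, f(-1.65) ≈ 2.28188, f(-1.3) ≈ 1.91554, f(-0.95) ≈ 1.60801, f(-0.6) ≈ 1.34986, f(-0.25) ≈ 1.13315, f(0.1) ≈ 0.95123, f(0.45) ≈ 0.79852, f(0.8) ≈ 0.67032, f(1.15) ≈ 0.56270.
Sum = Δt · [f(-2) + f(-1.65) + f(-1.3) + ...].
Sum ≈ 4.89632.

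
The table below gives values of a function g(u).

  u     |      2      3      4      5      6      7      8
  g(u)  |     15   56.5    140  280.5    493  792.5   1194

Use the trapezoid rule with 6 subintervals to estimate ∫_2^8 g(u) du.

2367

Δu = 1.
T_6 = (1/2)·[15 + 2·56.5 + 2·140 + 2·280.5 + 2·493 + 2·792.5 + 1194] = 2367.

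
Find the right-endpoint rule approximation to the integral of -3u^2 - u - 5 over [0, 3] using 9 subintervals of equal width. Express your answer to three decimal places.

Δu = (3 − 0)/9 = 1/3.
Right endpoints: 1/3, 2/3, 1, 4/3, 5/3, 2, 7/3, 8/3, 3.
f(1/3) = -17/3, f(2/3) = -7, f(1) = -9, f(4/3) = -35/3, f(5/3) = -15, f(2) = -19, f(7/3) = -71/3, f(8/3) = -29, f(3) = -35.
Sum = Δu · [f(1/3) + f(2/3) + f(1) + ...].
Sum ≈ -51.667.

-51.667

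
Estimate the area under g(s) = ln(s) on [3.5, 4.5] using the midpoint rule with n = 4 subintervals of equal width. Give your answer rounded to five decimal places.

Δs = (4.5 − 3.5)/4 = 0.25.
Midpoints: 3.625, 3.875, 4.125, 4.375.
g(3.625) ≈ 1.28785, g(3.875) ≈ 1.35455, g(4.125) ≈ 1.41707, g(4.375) ≈ 1.47591.
Sum = Δs · [g(3.625) + g(3.875) + g(4.125) + g(4.375)].
Sum ≈ 1.38384.

1.38384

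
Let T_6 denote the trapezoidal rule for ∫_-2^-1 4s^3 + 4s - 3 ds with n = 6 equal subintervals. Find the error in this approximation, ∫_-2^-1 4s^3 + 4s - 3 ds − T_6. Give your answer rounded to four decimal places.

Exact integral: ∫_-2^-1 f(s) ds = -24.
T_6 ≈ -24.083333.
Error ≈ -24 − (-24.083333) ≈ 0.0833.

0.0833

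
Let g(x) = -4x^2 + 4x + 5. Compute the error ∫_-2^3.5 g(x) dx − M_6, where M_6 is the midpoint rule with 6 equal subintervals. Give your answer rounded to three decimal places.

-1.541

Exact integral: ∫_-2^3.5 g(x) dx ≈ -23.83333.
M_6 ≈ -22.29282.
Error ≈ -23.83333 − (-22.29282) ≈ -1.541.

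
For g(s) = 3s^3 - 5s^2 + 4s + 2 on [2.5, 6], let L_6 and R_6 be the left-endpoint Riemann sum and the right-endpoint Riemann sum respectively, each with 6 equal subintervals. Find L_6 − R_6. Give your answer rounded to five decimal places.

-272.05208

L_6 ≈ 545.8187211.
R_6 ≈ 817.8708044.
L_6 − R_6 ≈ -272.05208.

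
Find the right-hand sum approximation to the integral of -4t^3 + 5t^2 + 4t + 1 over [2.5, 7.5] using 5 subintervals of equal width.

Δt = (7.5 − 2.5)/5 = 1.
Right endpoints: 3.5, 4.5, 5.5, 6.5, 7.5.
f(3.5) = -95.25, f(4.5) = -244.25, f(5.5) = -491.25, f(6.5) = -860.25, f(7.5) = -1375.25.
Sum = Δt · [f(3.5) + f(4.5) + f(5.5) + f(6.5) + f(7.5)].
Sum = -3066.25.

-3066.25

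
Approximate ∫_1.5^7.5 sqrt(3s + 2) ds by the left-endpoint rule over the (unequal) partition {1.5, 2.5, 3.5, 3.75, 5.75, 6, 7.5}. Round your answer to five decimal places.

21.60078

Subinterval widths: 1, 1, 0.25, 2, 0.25, 1.5.
Left endpoints: 1.5, 2.5, 3.5, 3.75, 5.75, 6.
f(1.5) ≈ 2.54951, f(2.5) ≈ 3.08221, f(3.5) ≈ 3.53553, f(3.75) ≈ 3.64005, f(5.75) ≈ 4.38748, f(6) ≈ 4.47214.
Sum = Σ Δs_i · f(s_i).
Sum ≈ 21.60078.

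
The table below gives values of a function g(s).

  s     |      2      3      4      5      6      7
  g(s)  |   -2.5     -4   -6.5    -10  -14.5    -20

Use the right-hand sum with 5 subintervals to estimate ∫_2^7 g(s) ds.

Δs = 1.
Sum = 1·[(-4) + (-6.5) + (-10) + (-14.5) + (-20)] = -55.

-55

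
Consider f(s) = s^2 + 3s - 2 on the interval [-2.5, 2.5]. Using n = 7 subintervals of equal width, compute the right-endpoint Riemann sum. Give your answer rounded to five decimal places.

Δs = (2.5 − (-2.5))/7 = 5/7.
Right endpoints: -25/14, -15/14, -5/14, 5/14, 15/14, 25/14, 2.5.
f(-25/14) = -817/196, f(-15/14) = -797/196, f(-5/14) = -577/196, f(5/14) = -157/196, f(15/14) = 463/196, f(25/14) = 1283/196, f(2.5) = 11.75.
Sum = Δs · [f(-25/14) + f(-15/14) + f(-5/14) + ...].
Sum ≈ 6.19898.

6.19898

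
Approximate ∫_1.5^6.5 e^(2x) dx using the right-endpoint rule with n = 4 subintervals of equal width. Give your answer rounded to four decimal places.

Δx = (6.5 − 1.5)/4 = 1.25.
Right endpoints: 2.75, 4, 5.25, 6.5.
f(2.75) ≈ 244.6919, f(4) ≈ 2980.9580, f(5.25) ≈ 36315.5027, f(6.5) ≈ 442413.3920.
Sum = Δx · [f(2.75) + f(4) + f(5.25) + f(6.5)].
Sum ≈ 602443.1808.

602443.1808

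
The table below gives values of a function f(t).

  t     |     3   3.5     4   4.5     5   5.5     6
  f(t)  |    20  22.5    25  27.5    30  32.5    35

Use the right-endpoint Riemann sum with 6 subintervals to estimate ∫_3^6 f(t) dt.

86.25

Δt = 0.5.
Sum = 0.5·[22.5 + 25 + 27.5 + 30 + 32.5 + 35] = 86.25.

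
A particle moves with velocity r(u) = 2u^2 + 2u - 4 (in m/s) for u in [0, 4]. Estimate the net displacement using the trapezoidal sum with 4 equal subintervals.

44

Δu = (4 − 0)/4 = 1.
r(0) = -4, r(1) = 0, r(2) = 8, r(3) = 20, r(4) = 36.
T_4 = (Δu/2)·[r(u_0) + 2r(u_1) + 2r(u_2) + 2r(u_3) + r(u_4)].
Sum = 44.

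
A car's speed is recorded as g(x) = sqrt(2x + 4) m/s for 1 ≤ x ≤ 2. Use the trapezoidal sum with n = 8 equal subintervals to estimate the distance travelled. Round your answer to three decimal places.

Δx = (2 − 1)/8 = 0.125.
g(1) ≈ 2.449, g(1.125) ≈ 2.500, g(1.25) ≈ 2.550, g(1.375) ≈ 2.598, g(1.5) ≈ 2.646, g(1.625) ≈ 2.693, g(1.75) ≈ 2.739, g(1.875) ≈ 2.784, g(2) ≈ 2.828.
T_8 = (Δx/2)·[g(x_0) + 2g(x_1) + ... + 2g(x_{7}) + g(x_8)].
Sum ≈ 2.643.

2.643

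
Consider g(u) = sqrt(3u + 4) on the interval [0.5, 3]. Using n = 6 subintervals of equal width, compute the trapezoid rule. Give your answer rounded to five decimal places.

7.54644

Δu = (3 − 0.5)/6 = 5/12.
g(0.5) ≈ 2.34521, g(11/12) ≈ 2.59808, g(4/3) ≈ 2.82843, g(1.75) ≈ 3.04138, g(13/6) ≈ 3.24037, g(31/12) ≈ 3.42783, g(3) ≈ 3.60555.
T_6 = (Δu/2)·[g(u_0) + 2g(u_1) + ... + 2g(u_{5}) + g(u_6)].
Sum ≈ 7.54644.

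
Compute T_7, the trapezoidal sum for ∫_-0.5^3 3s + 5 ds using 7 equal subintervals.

30.625

Δs = (3 − (-0.5))/7 = 0.5.
f(-0.5) = 3.5, f(0) = 5, f(0.5) = 6.5, f(1) = 8, f(1.5) = 9.5, f(2) = 11, f(2.5) = 12.5, f(3) = 14.
T_7 = (Δs/2)·[f(s_0) + 2f(s_1) + ... + 2f(s_{6}) + f(s_7)].
Sum = 30.625.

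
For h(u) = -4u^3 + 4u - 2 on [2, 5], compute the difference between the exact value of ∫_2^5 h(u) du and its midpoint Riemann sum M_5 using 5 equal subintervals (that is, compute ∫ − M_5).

Exact integral: ∫_2^5 h(u) du = -573.
M_5 = -569.22.
Error = -573 − (-569.22) = -3.78.

-3.78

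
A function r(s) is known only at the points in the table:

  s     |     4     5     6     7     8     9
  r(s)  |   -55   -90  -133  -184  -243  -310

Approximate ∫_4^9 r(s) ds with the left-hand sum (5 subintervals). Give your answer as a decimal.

-705

Δs = 1.
Sum = 1·[(-55) + (-90) + (-133) + (-184) + (-243)] = -705.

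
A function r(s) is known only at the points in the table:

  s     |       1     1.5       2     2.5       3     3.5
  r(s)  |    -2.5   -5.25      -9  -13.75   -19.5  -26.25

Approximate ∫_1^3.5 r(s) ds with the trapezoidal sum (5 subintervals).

-30.9375

Δs = 0.5.
T_5 = (0.5/2)·[(-2.5) + 2·(-5.25) + 2·(-9) + 2·(-13.75) + 2·(-19.5) + (-26.25)] = -30.9375.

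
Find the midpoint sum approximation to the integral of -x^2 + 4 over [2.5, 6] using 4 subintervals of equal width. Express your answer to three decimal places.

Δx = (6 − 2.5)/4 = 0.875.
Midpoints: 2.9375, 3.8125, 4.6875, 5.5625.
f(2.9375) = -4.62890625, f(3.8125) = -10.53515625, f(4.6875) = -17.97265625, f(5.5625) = -26.94140625.
Sum = Δx · [f(2.9375) + f(3.8125) + f(4.6875) + f(5.5625)].
Sum ≈ -52.568.

-52.568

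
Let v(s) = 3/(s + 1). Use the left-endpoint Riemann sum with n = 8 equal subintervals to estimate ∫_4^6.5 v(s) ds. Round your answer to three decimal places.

1.248

Δs = (6.5 − 4)/8 = 0.3125.
Left endpoints: 4, 4.3125, 4.625, 4.9375, 5.25, 5.5625, 5.875, 6.1875.
v(4) = 0.6, v(4.3125) = 48/85, v(4.625) = 8/15, v(4.9375) = 48/95, v(5.25) = 0.48, v(5.5625) = 16/35, v(5.875) = 24/55, v(6.1875) = 48/115.
Sum = Δs · [v(4) + v(4.3125) + v(4.625) + ...].
Sum ≈ 1.248.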